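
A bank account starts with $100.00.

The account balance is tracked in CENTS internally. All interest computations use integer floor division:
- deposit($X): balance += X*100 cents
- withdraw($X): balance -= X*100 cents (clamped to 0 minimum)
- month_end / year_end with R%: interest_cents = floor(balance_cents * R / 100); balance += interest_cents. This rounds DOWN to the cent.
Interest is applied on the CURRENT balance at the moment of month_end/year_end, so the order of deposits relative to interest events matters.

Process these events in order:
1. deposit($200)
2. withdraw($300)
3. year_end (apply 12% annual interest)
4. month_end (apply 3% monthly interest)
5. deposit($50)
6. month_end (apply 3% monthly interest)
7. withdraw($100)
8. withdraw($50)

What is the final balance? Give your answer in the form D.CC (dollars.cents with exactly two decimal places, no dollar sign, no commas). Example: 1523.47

After 1 (deposit($200)): balance=$300.00 total_interest=$0.00
After 2 (withdraw($300)): balance=$0.00 total_interest=$0.00
After 3 (year_end (apply 12% annual interest)): balance=$0.00 total_interest=$0.00
After 4 (month_end (apply 3% monthly interest)): balance=$0.00 total_interest=$0.00
After 5 (deposit($50)): balance=$50.00 total_interest=$0.00
After 6 (month_end (apply 3% monthly interest)): balance=$51.50 total_interest=$1.50
After 7 (withdraw($100)): balance=$0.00 total_interest=$1.50
After 8 (withdraw($50)): balance=$0.00 total_interest=$1.50

Answer: 0.00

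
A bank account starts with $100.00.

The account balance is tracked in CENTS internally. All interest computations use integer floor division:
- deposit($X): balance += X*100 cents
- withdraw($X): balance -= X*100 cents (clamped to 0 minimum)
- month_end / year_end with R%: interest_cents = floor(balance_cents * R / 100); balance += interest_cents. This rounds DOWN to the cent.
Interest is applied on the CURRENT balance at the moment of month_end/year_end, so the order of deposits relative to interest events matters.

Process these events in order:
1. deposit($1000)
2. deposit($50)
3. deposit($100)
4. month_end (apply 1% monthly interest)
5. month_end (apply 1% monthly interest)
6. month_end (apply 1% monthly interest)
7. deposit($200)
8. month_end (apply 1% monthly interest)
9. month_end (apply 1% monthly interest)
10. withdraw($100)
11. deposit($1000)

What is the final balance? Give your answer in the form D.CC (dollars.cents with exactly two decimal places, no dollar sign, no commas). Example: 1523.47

After 1 (deposit($1000)): balance=$1100.00 total_interest=$0.00
After 2 (deposit($50)): balance=$1150.00 total_interest=$0.00
After 3 (deposit($100)): balance=$1250.00 total_interest=$0.00
After 4 (month_end (apply 1% monthly interest)): balance=$1262.50 total_interest=$12.50
After 5 (month_end (apply 1% monthly interest)): balance=$1275.12 total_interest=$25.12
After 6 (month_end (apply 1% monthly interest)): balance=$1287.87 total_interest=$37.87
After 7 (deposit($200)): balance=$1487.87 total_interest=$37.87
After 8 (month_end (apply 1% monthly interest)): balance=$1502.74 total_interest=$52.74
After 9 (month_end (apply 1% monthly interest)): balance=$1517.76 total_interest=$67.76
After 10 (withdraw($100)): balance=$1417.76 total_interest=$67.76
After 11 (deposit($1000)): balance=$2417.76 total_interest=$67.76

Answer: 2417.76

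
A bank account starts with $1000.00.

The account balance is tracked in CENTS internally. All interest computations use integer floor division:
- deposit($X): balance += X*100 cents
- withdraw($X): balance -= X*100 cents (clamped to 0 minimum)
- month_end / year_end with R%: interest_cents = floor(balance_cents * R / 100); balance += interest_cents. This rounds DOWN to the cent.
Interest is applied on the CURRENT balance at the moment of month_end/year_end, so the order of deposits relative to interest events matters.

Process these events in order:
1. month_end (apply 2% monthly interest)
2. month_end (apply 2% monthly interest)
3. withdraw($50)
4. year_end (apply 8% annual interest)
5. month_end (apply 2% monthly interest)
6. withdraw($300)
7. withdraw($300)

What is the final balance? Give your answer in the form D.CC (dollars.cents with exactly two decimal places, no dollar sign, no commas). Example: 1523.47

Answer: 491.02

Derivation:
After 1 (month_end (apply 2% monthly interest)): balance=$1020.00 total_interest=$20.00
After 2 (month_end (apply 2% monthly interest)): balance=$1040.40 total_interest=$40.40
After 3 (withdraw($50)): balance=$990.40 total_interest=$40.40
After 4 (year_end (apply 8% annual interest)): balance=$1069.63 total_interest=$119.63
After 5 (month_end (apply 2% monthly interest)): balance=$1091.02 total_interest=$141.02
After 6 (withdraw($300)): balance=$791.02 total_interest=$141.02
After 7 (withdraw($300)): balance=$491.02 total_interest=$141.02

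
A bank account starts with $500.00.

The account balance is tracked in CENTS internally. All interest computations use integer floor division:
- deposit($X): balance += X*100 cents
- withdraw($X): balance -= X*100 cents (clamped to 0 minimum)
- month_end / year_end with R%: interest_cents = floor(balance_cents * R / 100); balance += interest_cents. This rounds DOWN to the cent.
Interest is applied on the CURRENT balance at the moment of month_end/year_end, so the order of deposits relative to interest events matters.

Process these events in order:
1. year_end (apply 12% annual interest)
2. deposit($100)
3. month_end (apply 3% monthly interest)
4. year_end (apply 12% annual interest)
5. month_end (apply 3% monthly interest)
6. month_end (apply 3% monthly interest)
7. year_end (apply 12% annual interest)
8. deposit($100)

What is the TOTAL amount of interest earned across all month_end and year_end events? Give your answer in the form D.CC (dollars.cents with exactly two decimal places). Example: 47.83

After 1 (year_end (apply 12% annual interest)): balance=$560.00 total_interest=$60.00
After 2 (deposit($100)): balance=$660.00 total_interest=$60.00
After 3 (month_end (apply 3% monthly interest)): balance=$679.80 total_interest=$79.80
After 4 (year_end (apply 12% annual interest)): balance=$761.37 total_interest=$161.37
After 5 (month_end (apply 3% monthly interest)): balance=$784.21 total_interest=$184.21
After 6 (month_end (apply 3% monthly interest)): balance=$807.73 total_interest=$207.73
After 7 (year_end (apply 12% annual interest)): balance=$904.65 total_interest=$304.65
After 8 (deposit($100)): balance=$1004.65 total_interest=$304.65

Answer: 304.65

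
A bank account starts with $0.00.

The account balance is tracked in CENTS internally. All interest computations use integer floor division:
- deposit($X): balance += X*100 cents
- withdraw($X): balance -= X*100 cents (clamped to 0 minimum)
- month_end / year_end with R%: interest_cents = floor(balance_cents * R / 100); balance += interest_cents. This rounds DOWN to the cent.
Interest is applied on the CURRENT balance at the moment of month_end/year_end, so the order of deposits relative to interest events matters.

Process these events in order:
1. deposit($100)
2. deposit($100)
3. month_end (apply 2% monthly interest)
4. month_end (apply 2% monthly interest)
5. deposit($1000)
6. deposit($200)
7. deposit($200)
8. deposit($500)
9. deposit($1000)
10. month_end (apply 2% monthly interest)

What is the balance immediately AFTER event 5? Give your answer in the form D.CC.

Answer: 1208.08

Derivation:
After 1 (deposit($100)): balance=$100.00 total_interest=$0.00
After 2 (deposit($100)): balance=$200.00 total_interest=$0.00
After 3 (month_end (apply 2% monthly interest)): balance=$204.00 total_interest=$4.00
After 4 (month_end (apply 2% monthly interest)): balance=$208.08 total_interest=$8.08
After 5 (deposit($1000)): balance=$1208.08 total_interest=$8.08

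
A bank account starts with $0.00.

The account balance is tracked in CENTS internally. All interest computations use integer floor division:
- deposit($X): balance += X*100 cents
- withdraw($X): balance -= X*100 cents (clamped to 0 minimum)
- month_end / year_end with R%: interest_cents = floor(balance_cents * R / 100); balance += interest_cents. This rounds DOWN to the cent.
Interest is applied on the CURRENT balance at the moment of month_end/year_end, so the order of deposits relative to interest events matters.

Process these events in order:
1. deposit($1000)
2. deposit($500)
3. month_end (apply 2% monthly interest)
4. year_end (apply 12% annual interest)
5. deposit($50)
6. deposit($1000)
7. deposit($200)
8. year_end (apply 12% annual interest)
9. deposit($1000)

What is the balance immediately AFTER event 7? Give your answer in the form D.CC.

After 1 (deposit($1000)): balance=$1000.00 total_interest=$0.00
After 2 (deposit($500)): balance=$1500.00 total_interest=$0.00
After 3 (month_end (apply 2% monthly interest)): balance=$1530.00 total_interest=$30.00
After 4 (year_end (apply 12% annual interest)): balance=$1713.60 total_interest=$213.60
After 5 (deposit($50)): balance=$1763.60 total_interest=$213.60
After 6 (deposit($1000)): balance=$2763.60 total_interest=$213.60
After 7 (deposit($200)): balance=$2963.60 total_interest=$213.60

Answer: 2963.60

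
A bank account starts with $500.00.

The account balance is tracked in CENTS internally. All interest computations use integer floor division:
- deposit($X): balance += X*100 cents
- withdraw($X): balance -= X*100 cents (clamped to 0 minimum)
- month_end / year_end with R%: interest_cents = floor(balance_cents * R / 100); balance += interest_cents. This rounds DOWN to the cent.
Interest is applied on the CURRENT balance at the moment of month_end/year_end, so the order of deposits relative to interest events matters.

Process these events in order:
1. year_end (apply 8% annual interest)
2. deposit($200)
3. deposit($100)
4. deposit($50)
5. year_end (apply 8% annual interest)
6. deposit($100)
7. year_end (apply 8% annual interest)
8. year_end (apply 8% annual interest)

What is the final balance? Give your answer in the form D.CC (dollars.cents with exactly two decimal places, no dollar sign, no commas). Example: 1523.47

After 1 (year_end (apply 8% annual interest)): balance=$540.00 total_interest=$40.00
After 2 (deposit($200)): balance=$740.00 total_interest=$40.00
After 3 (deposit($100)): balance=$840.00 total_interest=$40.00
After 4 (deposit($50)): balance=$890.00 total_interest=$40.00
After 5 (year_end (apply 8% annual interest)): balance=$961.20 total_interest=$111.20
After 6 (deposit($100)): balance=$1061.20 total_interest=$111.20
After 7 (year_end (apply 8% annual interest)): balance=$1146.09 total_interest=$196.09
After 8 (year_end (apply 8% annual interest)): balance=$1237.77 total_interest=$287.77

Answer: 1237.77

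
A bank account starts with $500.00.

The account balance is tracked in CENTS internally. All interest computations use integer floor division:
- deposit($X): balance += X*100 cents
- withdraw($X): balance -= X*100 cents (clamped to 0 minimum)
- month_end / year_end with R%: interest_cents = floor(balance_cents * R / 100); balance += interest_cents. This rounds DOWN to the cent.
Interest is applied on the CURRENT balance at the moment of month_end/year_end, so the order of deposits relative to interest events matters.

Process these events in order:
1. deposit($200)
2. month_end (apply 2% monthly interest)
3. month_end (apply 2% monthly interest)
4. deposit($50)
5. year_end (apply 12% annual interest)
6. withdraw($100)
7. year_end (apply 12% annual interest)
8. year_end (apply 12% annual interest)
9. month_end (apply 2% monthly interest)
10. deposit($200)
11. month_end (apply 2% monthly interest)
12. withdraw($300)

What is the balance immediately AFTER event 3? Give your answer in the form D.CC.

Answer: 728.28

Derivation:
After 1 (deposit($200)): balance=$700.00 total_interest=$0.00
After 2 (month_end (apply 2% monthly interest)): balance=$714.00 total_interest=$14.00
After 3 (month_end (apply 2% monthly interest)): balance=$728.28 total_interest=$28.28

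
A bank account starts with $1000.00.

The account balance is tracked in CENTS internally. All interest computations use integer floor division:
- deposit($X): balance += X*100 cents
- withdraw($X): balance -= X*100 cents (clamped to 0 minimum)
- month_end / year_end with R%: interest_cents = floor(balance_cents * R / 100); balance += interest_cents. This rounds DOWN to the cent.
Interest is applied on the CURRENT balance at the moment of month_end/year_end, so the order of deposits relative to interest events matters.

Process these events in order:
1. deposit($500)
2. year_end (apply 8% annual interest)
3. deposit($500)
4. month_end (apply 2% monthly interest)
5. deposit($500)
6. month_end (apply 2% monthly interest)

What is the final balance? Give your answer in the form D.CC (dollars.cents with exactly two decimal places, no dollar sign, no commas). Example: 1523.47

Answer: 2715.64

Derivation:
After 1 (deposit($500)): balance=$1500.00 total_interest=$0.00
After 2 (year_end (apply 8% annual interest)): balance=$1620.00 total_interest=$120.00
After 3 (deposit($500)): balance=$2120.00 total_interest=$120.00
After 4 (month_end (apply 2% monthly interest)): balance=$2162.40 total_interest=$162.40
After 5 (deposit($500)): balance=$2662.40 total_interest=$162.40
After 6 (month_end (apply 2% monthly interest)): balance=$2715.64 total_interest=$215.64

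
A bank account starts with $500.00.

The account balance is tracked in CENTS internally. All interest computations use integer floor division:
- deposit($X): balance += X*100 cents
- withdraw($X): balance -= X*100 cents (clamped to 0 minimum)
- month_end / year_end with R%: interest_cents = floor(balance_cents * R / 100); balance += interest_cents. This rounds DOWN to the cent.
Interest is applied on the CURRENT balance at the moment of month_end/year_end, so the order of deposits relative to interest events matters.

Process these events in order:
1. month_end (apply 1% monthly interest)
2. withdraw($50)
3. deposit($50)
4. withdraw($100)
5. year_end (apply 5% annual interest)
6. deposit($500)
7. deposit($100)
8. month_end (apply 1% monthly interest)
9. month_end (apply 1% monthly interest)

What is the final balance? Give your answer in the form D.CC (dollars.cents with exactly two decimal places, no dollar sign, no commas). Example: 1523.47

After 1 (month_end (apply 1% monthly interest)): balance=$505.00 total_interest=$5.00
After 2 (withdraw($50)): balance=$455.00 total_interest=$5.00
After 3 (deposit($50)): balance=$505.00 total_interest=$5.00
After 4 (withdraw($100)): balance=$405.00 total_interest=$5.00
After 5 (year_end (apply 5% annual interest)): balance=$425.25 total_interest=$25.25
After 6 (deposit($500)): balance=$925.25 total_interest=$25.25
After 7 (deposit($100)): balance=$1025.25 total_interest=$25.25
After 8 (month_end (apply 1% monthly interest)): balance=$1035.50 total_interest=$35.50
After 9 (month_end (apply 1% monthly interest)): balance=$1045.85 total_interest=$45.85

Answer: 1045.85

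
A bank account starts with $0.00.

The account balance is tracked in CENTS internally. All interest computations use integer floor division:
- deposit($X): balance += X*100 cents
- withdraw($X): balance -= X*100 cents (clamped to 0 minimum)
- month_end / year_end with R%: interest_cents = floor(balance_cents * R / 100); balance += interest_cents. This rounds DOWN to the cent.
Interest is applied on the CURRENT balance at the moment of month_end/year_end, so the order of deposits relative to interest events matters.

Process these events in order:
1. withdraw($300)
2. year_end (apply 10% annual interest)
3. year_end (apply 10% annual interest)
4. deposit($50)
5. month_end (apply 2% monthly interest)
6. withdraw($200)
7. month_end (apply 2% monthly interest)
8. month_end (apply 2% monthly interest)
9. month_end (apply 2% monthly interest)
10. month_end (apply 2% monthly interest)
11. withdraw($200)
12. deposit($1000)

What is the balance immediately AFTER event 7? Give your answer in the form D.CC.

After 1 (withdraw($300)): balance=$0.00 total_interest=$0.00
After 2 (year_end (apply 10% annual interest)): balance=$0.00 total_interest=$0.00
After 3 (year_end (apply 10% annual interest)): balance=$0.00 total_interest=$0.00
After 4 (deposit($50)): balance=$50.00 total_interest=$0.00
After 5 (month_end (apply 2% monthly interest)): balance=$51.00 total_interest=$1.00
After 6 (withdraw($200)): balance=$0.00 total_interest=$1.00
After 7 (month_end (apply 2% monthly interest)): balance=$0.00 total_interest=$1.00

Answer: 0.00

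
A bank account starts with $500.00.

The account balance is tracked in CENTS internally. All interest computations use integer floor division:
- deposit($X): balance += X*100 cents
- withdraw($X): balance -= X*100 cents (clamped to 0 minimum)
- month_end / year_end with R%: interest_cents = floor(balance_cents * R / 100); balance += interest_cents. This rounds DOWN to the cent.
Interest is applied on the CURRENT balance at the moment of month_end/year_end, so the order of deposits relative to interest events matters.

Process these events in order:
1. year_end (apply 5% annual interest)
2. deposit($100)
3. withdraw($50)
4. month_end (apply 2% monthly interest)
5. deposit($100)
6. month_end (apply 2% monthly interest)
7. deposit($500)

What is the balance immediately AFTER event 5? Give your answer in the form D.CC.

Answer: 686.50

Derivation:
After 1 (year_end (apply 5% annual interest)): balance=$525.00 total_interest=$25.00
After 2 (deposit($100)): balance=$625.00 total_interest=$25.00
After 3 (withdraw($50)): balance=$575.00 total_interest=$25.00
After 4 (month_end (apply 2% monthly interest)): balance=$586.50 total_interest=$36.50
After 5 (deposit($100)): balance=$686.50 total_interest=$36.50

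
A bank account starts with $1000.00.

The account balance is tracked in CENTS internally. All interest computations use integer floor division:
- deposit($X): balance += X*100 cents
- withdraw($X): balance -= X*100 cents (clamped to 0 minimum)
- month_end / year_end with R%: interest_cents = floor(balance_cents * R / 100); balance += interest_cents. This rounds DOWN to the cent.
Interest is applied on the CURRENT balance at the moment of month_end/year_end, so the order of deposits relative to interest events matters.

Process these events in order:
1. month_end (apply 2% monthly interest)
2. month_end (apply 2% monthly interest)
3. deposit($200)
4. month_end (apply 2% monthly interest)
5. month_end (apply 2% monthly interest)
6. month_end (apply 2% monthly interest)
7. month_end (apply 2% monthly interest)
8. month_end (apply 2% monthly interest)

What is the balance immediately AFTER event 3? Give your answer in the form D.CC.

After 1 (month_end (apply 2% monthly interest)): balance=$1020.00 total_interest=$20.00
After 2 (month_end (apply 2% monthly interest)): balance=$1040.40 total_interest=$40.40
After 3 (deposit($200)): balance=$1240.40 total_interest=$40.40

Answer: 1240.40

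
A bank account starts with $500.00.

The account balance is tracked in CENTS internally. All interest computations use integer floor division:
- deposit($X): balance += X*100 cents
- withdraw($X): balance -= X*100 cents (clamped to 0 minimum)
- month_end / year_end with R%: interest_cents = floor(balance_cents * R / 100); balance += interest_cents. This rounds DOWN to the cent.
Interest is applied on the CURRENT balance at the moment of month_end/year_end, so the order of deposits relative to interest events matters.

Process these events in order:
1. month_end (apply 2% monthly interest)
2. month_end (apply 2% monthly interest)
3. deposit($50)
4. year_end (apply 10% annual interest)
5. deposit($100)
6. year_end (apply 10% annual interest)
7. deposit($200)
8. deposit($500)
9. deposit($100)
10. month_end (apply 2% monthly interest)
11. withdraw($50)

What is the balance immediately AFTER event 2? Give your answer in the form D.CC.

Answer: 520.20

Derivation:
After 1 (month_end (apply 2% monthly interest)): balance=$510.00 total_interest=$10.00
After 2 (month_end (apply 2% monthly interest)): balance=$520.20 total_interest=$20.20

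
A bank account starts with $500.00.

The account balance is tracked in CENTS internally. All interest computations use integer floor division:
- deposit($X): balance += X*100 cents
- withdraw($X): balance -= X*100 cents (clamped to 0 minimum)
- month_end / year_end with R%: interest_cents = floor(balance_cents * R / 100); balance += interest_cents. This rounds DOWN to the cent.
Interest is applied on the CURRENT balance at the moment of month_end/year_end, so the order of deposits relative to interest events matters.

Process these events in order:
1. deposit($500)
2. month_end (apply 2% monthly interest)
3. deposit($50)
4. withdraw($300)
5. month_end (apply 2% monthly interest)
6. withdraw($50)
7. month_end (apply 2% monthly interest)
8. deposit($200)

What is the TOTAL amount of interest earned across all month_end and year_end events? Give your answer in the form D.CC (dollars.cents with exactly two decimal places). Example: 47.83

Answer: 50.10

Derivation:
After 1 (deposit($500)): balance=$1000.00 total_interest=$0.00
After 2 (month_end (apply 2% monthly interest)): balance=$1020.00 total_interest=$20.00
After 3 (deposit($50)): balance=$1070.00 total_interest=$20.00
After 4 (withdraw($300)): balance=$770.00 total_interest=$20.00
After 5 (month_end (apply 2% monthly interest)): balance=$785.40 total_interest=$35.40
After 6 (withdraw($50)): balance=$735.40 total_interest=$35.40
After 7 (month_end (apply 2% monthly interest)): balance=$750.10 total_interest=$50.10
After 8 (deposit($200)): balance=$950.10 total_interest=$50.10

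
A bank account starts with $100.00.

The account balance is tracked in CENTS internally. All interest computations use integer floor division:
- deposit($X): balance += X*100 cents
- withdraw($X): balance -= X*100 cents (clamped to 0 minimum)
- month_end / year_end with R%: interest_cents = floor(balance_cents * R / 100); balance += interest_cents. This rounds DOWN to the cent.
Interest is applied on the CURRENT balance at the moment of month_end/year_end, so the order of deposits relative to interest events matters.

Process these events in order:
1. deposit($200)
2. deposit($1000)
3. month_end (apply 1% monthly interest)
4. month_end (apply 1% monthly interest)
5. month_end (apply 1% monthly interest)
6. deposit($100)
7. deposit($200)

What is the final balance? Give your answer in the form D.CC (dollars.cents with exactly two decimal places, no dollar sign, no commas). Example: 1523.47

Answer: 1639.39

Derivation:
After 1 (deposit($200)): balance=$300.00 total_interest=$0.00
After 2 (deposit($1000)): balance=$1300.00 total_interest=$0.00
After 3 (month_end (apply 1% monthly interest)): balance=$1313.00 total_interest=$13.00
After 4 (month_end (apply 1% monthly interest)): balance=$1326.13 total_interest=$26.13
After 5 (month_end (apply 1% monthly interest)): balance=$1339.39 total_interest=$39.39
After 6 (deposit($100)): balance=$1439.39 total_interest=$39.39
After 7 (deposit($200)): balance=$1639.39 total_interest=$39.39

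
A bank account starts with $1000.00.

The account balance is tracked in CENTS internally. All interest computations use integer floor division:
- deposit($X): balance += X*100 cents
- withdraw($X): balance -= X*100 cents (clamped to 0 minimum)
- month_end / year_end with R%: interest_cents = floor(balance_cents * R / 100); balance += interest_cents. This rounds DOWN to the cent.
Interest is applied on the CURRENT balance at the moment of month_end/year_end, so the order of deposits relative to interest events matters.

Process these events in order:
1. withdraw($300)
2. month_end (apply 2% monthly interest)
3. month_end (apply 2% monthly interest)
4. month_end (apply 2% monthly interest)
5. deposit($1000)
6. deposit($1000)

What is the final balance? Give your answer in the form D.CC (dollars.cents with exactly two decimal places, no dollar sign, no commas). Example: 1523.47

Answer: 2742.84

Derivation:
After 1 (withdraw($300)): balance=$700.00 total_interest=$0.00
After 2 (month_end (apply 2% monthly interest)): balance=$714.00 total_interest=$14.00
After 3 (month_end (apply 2% monthly interest)): balance=$728.28 total_interest=$28.28
After 4 (month_end (apply 2% monthly interest)): balance=$742.84 total_interest=$42.84
After 5 (deposit($1000)): balance=$1742.84 total_interest=$42.84
After 6 (deposit($1000)): balance=$2742.84 total_interest=$42.84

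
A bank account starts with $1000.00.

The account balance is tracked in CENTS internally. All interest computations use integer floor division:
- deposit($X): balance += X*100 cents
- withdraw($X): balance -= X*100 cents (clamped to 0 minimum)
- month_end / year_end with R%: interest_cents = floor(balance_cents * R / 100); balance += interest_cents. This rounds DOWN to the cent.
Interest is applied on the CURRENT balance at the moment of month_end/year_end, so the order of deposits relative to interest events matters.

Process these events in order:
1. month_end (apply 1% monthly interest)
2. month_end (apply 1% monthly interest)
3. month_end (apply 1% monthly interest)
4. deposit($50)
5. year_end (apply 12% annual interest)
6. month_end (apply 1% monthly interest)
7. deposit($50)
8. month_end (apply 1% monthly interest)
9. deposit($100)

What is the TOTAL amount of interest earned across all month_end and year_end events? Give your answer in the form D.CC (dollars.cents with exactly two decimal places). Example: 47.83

Answer: 184.74

Derivation:
After 1 (month_end (apply 1% monthly interest)): balance=$1010.00 total_interest=$10.00
After 2 (month_end (apply 1% monthly interest)): balance=$1020.10 total_interest=$20.10
After 3 (month_end (apply 1% monthly interest)): balance=$1030.30 total_interest=$30.30
After 4 (deposit($50)): balance=$1080.30 total_interest=$30.30
After 5 (year_end (apply 12% annual interest)): balance=$1209.93 total_interest=$159.93
After 6 (month_end (apply 1% monthly interest)): balance=$1222.02 total_interest=$172.02
After 7 (deposit($50)): balance=$1272.02 total_interest=$172.02
After 8 (month_end (apply 1% monthly interest)): balance=$1284.74 total_interest=$184.74
After 9 (deposit($100)): balance=$1384.74 total_interest=$184.74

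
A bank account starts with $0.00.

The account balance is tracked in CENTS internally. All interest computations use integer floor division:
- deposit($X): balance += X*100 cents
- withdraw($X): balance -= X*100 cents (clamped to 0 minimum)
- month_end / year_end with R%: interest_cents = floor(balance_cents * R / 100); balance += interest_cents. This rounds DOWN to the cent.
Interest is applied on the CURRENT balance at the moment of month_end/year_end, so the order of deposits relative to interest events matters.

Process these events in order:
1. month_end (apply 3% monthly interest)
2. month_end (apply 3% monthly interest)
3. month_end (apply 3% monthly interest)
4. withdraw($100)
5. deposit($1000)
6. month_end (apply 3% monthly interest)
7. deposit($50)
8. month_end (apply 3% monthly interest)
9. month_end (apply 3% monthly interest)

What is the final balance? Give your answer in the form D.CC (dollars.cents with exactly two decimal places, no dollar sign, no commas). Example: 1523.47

Answer: 1145.77

Derivation:
After 1 (month_end (apply 3% monthly interest)): balance=$0.00 total_interest=$0.00
After 2 (month_end (apply 3% monthly interest)): balance=$0.00 total_interest=$0.00
After 3 (month_end (apply 3% monthly interest)): balance=$0.00 total_interest=$0.00
After 4 (withdraw($100)): balance=$0.00 total_interest=$0.00
After 5 (deposit($1000)): balance=$1000.00 total_interest=$0.00
After 6 (month_end (apply 3% monthly interest)): balance=$1030.00 total_interest=$30.00
After 7 (deposit($50)): balance=$1080.00 total_interest=$30.00
After 8 (month_end (apply 3% monthly interest)): balance=$1112.40 total_interest=$62.40
After 9 (month_end (apply 3% monthly interest)): balance=$1145.77 total_interest=$95.77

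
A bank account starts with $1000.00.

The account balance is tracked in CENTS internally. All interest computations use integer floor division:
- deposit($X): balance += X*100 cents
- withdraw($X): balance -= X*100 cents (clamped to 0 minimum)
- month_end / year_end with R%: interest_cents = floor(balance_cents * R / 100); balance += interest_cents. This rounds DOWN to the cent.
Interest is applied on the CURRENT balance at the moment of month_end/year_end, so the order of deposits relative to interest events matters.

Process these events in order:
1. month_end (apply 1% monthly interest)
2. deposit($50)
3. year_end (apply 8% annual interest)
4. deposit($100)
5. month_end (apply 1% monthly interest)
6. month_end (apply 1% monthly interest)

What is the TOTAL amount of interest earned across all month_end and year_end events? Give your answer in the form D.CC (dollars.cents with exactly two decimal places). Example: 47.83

After 1 (month_end (apply 1% monthly interest)): balance=$1010.00 total_interest=$10.00
After 2 (deposit($50)): balance=$1060.00 total_interest=$10.00
After 3 (year_end (apply 8% annual interest)): balance=$1144.80 total_interest=$94.80
After 4 (deposit($100)): balance=$1244.80 total_interest=$94.80
After 5 (month_end (apply 1% monthly interest)): balance=$1257.24 total_interest=$107.24
After 6 (month_end (apply 1% monthly interest)): balance=$1269.81 total_interest=$119.81

Answer: 119.81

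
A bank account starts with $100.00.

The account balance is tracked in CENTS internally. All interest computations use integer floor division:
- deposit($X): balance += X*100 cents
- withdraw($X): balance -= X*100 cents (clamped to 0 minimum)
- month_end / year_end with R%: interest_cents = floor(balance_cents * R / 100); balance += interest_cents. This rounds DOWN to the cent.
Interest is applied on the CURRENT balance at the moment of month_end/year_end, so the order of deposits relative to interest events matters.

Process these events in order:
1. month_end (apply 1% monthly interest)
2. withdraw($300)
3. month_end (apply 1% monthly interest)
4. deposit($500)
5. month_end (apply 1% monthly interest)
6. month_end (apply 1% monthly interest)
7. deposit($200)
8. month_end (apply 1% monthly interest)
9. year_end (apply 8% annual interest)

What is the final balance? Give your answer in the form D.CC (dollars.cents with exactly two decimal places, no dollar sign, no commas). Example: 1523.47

Answer: 774.52

Derivation:
After 1 (month_end (apply 1% monthly interest)): balance=$101.00 total_interest=$1.00
After 2 (withdraw($300)): balance=$0.00 total_interest=$1.00
After 3 (month_end (apply 1% monthly interest)): balance=$0.00 total_interest=$1.00
After 4 (deposit($500)): balance=$500.00 total_interest=$1.00
After 5 (month_end (apply 1% monthly interest)): balance=$505.00 total_interest=$6.00
After 6 (month_end (apply 1% monthly interest)): balance=$510.05 total_interest=$11.05
After 7 (deposit($200)): balance=$710.05 total_interest=$11.05
After 8 (month_end (apply 1% monthly interest)): balance=$717.15 total_interest=$18.15
After 9 (year_end (apply 8% annual interest)): balance=$774.52 total_interest=$75.52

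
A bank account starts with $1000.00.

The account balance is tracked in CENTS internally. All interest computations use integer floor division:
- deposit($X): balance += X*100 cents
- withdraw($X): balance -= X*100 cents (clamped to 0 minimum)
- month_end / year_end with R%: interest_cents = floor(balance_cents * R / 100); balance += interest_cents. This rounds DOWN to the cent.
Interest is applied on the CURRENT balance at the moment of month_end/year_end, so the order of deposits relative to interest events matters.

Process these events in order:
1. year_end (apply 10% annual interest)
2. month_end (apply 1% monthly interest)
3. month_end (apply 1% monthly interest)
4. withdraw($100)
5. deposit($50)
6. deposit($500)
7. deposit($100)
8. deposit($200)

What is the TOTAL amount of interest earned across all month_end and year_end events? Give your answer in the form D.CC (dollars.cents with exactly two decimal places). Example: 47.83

After 1 (year_end (apply 10% annual interest)): balance=$1100.00 total_interest=$100.00
After 2 (month_end (apply 1% monthly interest)): balance=$1111.00 total_interest=$111.00
After 3 (month_end (apply 1% monthly interest)): balance=$1122.11 total_interest=$122.11
After 4 (withdraw($100)): balance=$1022.11 total_interest=$122.11
After 5 (deposit($50)): balance=$1072.11 total_interest=$122.11
After 6 (deposit($500)): balance=$1572.11 total_interest=$122.11
After 7 (deposit($100)): balance=$1672.11 total_interest=$122.11
After 8 (deposit($200)): balance=$1872.11 total_interest=$122.11

Answer: 122.11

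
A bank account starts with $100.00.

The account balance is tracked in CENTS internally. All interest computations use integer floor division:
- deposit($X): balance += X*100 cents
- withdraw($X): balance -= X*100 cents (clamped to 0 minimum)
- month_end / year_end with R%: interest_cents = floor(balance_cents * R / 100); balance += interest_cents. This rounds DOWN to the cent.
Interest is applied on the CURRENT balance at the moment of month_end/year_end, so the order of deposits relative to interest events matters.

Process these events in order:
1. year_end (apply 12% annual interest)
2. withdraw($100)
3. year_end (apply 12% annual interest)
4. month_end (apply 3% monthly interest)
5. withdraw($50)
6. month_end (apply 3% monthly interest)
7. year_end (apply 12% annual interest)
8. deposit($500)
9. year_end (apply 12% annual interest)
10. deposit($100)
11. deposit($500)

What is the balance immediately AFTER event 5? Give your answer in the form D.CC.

Answer: 0.00

Derivation:
After 1 (year_end (apply 12% annual interest)): balance=$112.00 total_interest=$12.00
After 2 (withdraw($100)): balance=$12.00 total_interest=$12.00
After 3 (year_end (apply 12% annual interest)): balance=$13.44 total_interest=$13.44
After 4 (month_end (apply 3% monthly interest)): balance=$13.84 total_interest=$13.84
After 5 (withdraw($50)): balance=$0.00 total_interest=$13.84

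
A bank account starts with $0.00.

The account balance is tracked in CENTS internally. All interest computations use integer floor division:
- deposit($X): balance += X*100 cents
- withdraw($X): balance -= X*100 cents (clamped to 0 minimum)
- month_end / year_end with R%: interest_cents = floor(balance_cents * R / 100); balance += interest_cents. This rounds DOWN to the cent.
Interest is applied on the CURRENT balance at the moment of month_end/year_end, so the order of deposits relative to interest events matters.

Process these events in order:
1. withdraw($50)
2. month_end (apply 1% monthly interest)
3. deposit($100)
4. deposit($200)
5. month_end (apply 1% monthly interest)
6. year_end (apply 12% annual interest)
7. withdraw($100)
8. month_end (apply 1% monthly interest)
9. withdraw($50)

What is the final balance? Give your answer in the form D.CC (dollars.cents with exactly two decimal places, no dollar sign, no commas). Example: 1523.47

After 1 (withdraw($50)): balance=$0.00 total_interest=$0.00
After 2 (month_end (apply 1% monthly interest)): balance=$0.00 total_interest=$0.00
After 3 (deposit($100)): balance=$100.00 total_interest=$0.00
After 4 (deposit($200)): balance=$300.00 total_interest=$0.00
After 5 (month_end (apply 1% monthly interest)): balance=$303.00 total_interest=$3.00
After 6 (year_end (apply 12% annual interest)): balance=$339.36 total_interest=$39.36
After 7 (withdraw($100)): balance=$239.36 total_interest=$39.36
After 8 (month_end (apply 1% monthly interest)): balance=$241.75 total_interest=$41.75
After 9 (withdraw($50)): balance=$191.75 total_interest=$41.75

Answer: 191.75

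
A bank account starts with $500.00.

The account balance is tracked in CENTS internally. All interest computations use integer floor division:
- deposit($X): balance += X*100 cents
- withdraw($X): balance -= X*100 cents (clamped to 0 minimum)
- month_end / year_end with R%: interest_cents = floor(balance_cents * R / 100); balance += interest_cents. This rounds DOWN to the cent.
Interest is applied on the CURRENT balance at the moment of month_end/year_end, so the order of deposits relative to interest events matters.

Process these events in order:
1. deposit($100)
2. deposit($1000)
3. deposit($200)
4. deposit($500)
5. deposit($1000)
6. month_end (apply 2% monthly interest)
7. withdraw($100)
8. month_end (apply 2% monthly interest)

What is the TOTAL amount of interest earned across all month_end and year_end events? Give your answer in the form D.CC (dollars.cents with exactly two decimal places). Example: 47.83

Answer: 131.32

Derivation:
After 1 (deposit($100)): balance=$600.00 total_interest=$0.00
After 2 (deposit($1000)): balance=$1600.00 total_interest=$0.00
After 3 (deposit($200)): balance=$1800.00 total_interest=$0.00
After 4 (deposit($500)): balance=$2300.00 total_interest=$0.00
After 5 (deposit($1000)): balance=$3300.00 total_interest=$0.00
After 6 (month_end (apply 2% monthly interest)): balance=$3366.00 total_interest=$66.00
After 7 (withdraw($100)): balance=$3266.00 total_interest=$66.00
After 8 (month_end (apply 2% monthly interest)): balance=$3331.32 total_interest=$131.32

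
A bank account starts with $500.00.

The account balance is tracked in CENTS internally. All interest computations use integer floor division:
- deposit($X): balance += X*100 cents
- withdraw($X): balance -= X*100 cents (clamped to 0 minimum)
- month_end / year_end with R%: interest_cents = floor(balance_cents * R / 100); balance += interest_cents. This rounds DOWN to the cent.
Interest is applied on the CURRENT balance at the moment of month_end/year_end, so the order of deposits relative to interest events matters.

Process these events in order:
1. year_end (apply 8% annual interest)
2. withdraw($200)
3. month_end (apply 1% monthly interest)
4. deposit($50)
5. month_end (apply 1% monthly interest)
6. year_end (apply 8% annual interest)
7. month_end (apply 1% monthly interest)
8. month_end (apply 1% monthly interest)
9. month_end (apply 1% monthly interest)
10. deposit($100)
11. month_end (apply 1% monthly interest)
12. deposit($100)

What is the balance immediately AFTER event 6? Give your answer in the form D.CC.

Answer: 429.11

Derivation:
After 1 (year_end (apply 8% annual interest)): balance=$540.00 total_interest=$40.00
After 2 (withdraw($200)): balance=$340.00 total_interest=$40.00
After 3 (month_end (apply 1% monthly interest)): balance=$343.40 total_interest=$43.40
After 4 (deposit($50)): balance=$393.40 total_interest=$43.40
After 5 (month_end (apply 1% monthly interest)): balance=$397.33 total_interest=$47.33
After 6 (year_end (apply 8% annual interest)): balance=$429.11 total_interest=$79.11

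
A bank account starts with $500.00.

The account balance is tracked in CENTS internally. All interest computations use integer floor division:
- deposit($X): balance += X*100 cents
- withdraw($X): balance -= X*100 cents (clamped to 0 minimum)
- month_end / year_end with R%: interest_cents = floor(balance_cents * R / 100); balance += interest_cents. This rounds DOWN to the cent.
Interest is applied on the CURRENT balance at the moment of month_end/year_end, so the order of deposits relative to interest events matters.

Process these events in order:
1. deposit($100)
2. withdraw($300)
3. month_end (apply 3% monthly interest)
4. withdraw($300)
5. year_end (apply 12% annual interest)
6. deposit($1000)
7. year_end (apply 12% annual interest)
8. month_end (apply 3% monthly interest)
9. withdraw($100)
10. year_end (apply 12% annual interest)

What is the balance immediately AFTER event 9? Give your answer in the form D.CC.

After 1 (deposit($100)): balance=$600.00 total_interest=$0.00
After 2 (withdraw($300)): balance=$300.00 total_interest=$0.00
After 3 (month_end (apply 3% monthly interest)): balance=$309.00 total_interest=$9.00
After 4 (withdraw($300)): balance=$9.00 total_interest=$9.00
After 5 (year_end (apply 12% annual interest)): balance=$10.08 total_interest=$10.08
After 6 (deposit($1000)): balance=$1010.08 total_interest=$10.08
After 7 (year_end (apply 12% annual interest)): balance=$1131.28 total_interest=$131.28
After 8 (month_end (apply 3% monthly interest)): balance=$1165.21 total_interest=$165.21
After 9 (withdraw($100)): balance=$1065.21 total_interest=$165.21

Answer: 1065.21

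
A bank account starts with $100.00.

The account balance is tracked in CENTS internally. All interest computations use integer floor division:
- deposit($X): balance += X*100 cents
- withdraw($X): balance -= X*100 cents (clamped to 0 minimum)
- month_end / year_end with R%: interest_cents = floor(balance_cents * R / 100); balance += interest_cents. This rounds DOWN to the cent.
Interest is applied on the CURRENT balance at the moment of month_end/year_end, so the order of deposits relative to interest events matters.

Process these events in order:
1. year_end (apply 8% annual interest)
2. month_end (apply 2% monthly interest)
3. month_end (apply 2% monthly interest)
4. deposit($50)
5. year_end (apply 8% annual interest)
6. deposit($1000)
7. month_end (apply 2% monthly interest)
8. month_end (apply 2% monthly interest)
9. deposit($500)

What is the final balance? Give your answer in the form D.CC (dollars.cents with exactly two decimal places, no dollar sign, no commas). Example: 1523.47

After 1 (year_end (apply 8% annual interest)): balance=$108.00 total_interest=$8.00
After 2 (month_end (apply 2% monthly interest)): balance=$110.16 total_interest=$10.16
After 3 (month_end (apply 2% monthly interest)): balance=$112.36 total_interest=$12.36
After 4 (deposit($50)): balance=$162.36 total_interest=$12.36
After 5 (year_end (apply 8% annual interest)): balance=$175.34 total_interest=$25.34
After 6 (deposit($1000)): balance=$1175.34 total_interest=$25.34
After 7 (month_end (apply 2% monthly interest)): balance=$1198.84 total_interest=$48.84
After 8 (month_end (apply 2% monthly interest)): balance=$1222.81 total_interest=$72.81
After 9 (deposit($500)): balance=$1722.81 total_interest=$72.81

Answer: 1722.81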